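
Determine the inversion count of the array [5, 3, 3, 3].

Finding inversions in [5, 3, 3, 3]:

(0, 1): arr[0]=5 > arr[1]=3
(0, 2): arr[0]=5 > arr[2]=3
(0, 3): arr[0]=5 > arr[3]=3

Total inversions: 3

The array has 3 inversion(s): (0,1), (0,2), (0,3). Each pair (i,j) satisfies i < j and arr[i] > arr[j].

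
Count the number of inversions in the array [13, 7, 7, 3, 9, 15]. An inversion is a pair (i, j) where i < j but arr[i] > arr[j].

Finding inversions in [13, 7, 7, 3, 9, 15]:

(0, 1): arr[0]=13 > arr[1]=7
(0, 2): arr[0]=13 > arr[2]=7
(0, 3): arr[0]=13 > arr[3]=3
(0, 4): arr[0]=13 > arr[4]=9
(1, 3): arr[1]=7 > arr[3]=3
(2, 3): arr[2]=7 > arr[3]=3

Total inversions: 6

The array has 6 inversion(s): (0,1), (0,2), (0,3), (0,4), (1,3), (2,3). Each pair (i,j) satisfies i < j and arr[i] > arr[j].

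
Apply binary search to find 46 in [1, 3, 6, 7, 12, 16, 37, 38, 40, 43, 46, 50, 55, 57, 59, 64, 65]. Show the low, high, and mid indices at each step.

Binary search for 46 in [1, 3, 6, 7, 12, 16, 37, 38, 40, 43, 46, 50, 55, 57, 59, 64, 65]:

lo=0, hi=16, mid=8, arr[mid]=40 -> 40 < 46, search right half
lo=9, hi=16, mid=12, arr[mid]=55 -> 55 > 46, search left half
lo=9, hi=11, mid=10, arr[mid]=46 -> Found target at index 10!

Binary search finds 46 at index 10 after 3 comparisons. The search repeatedly halves the search space by comparing with the middle element.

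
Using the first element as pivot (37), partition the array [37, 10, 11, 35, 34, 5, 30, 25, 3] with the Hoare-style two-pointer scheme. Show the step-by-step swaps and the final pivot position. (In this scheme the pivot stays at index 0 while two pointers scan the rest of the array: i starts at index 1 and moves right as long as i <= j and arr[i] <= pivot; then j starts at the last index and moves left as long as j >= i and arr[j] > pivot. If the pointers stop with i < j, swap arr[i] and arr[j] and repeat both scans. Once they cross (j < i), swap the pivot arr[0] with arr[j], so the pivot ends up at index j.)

Hoare-style two-pointer partition with pivot = 37:

Initial array: [37, 10, 11, 35, 34, 5, 30, 25, 3]

Pointers start at i = 1, j = 8.
i ends at 9, j ends at 8: the pointers have crossed (j < i), so scanning stops.

Swap pivot arr[0] with arr[8] to place pivot at position 8: [3, 10, 11, 35, 34, 5, 30, 25, 37]
Pivot position: 8

After partitioning with pivot 37, the array becomes [3, 10, 11, 35, 34, 5, 30, 25, 37]. The pivot is placed at index 8. All elements to the left of the pivot are <= 37, and all elements to the right are > 37.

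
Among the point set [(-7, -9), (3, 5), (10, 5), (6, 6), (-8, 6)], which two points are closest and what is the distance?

Computing all pairwise distances among 5 points:

d((-7, -9), (3, 5)) = 17.2047
d((-7, -9), (10, 5)) = 22.0227
d((-7, -9), (6, 6)) = 19.8494
d((-7, -9), (-8, 6)) = 15.0333
d((3, 5), (10, 5)) = 7.0
d((3, 5), (6, 6)) = 3.1623 <-- minimum
d((3, 5), (-8, 6)) = 11.0454
d((10, 5), (6, 6)) = 4.1231
d((10, 5), (-8, 6)) = 18.0278
d((6, 6), (-8, 6)) = 14.0

Closest pair: (3, 5) and (6, 6) with distance 3.1623

The closest pair is (3, 5) and (6, 6) with Euclidean distance 3.1623. For 5 points, brute-force pairwise comparison is shown above. For large n, the divide-and-conquer algorithm (sort by x, recurse on halves, check the dividing strip) achieves O(n log n).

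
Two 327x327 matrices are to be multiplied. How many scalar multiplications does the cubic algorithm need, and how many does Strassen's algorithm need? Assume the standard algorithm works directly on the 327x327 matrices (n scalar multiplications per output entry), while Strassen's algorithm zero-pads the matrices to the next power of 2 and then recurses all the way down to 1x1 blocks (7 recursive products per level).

Matrix multiplication for 327x327 matrices:

Strassen's algorithm requires power-of-2 dimensions. Pad 327x327 to 512x512 (next power of 2).

Standard algorithm: 327^3 = 34965783 multiplications
Strassen's algorithm: 7^(log2(512)) = 7^9 = 40353607 multiplications
Difference: 34965783 - 40353607 = -5387824 (Strassen uses MORE here due to padding overhead — for small or just-over-power-of-2 n, padding can outweigh the per-level savings)

Standard: 34965783 multiplications (327^3). Strassen: 40353607 multiplications (7^9, after padding to 512x512). Strassen reduces 8 recursive multiplications to 7 at each level.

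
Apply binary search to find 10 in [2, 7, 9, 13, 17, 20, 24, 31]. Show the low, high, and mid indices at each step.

Binary search for 10 in [2, 7, 9, 13, 17, 20, 24, 31]:

lo=0, hi=7, mid=3, arr[mid]=13 -> 13 > 10, search left half
lo=0, hi=2, mid=1, arr[mid]=7 -> 7 < 10, search right half
lo=2, hi=2, mid=2, arr[mid]=9 -> 9 < 10, search right half
lo=3 > hi=2, target 10 not found

Binary search determines that 10 is not in the array after 3 comparisons. The search space was exhausted without finding the target.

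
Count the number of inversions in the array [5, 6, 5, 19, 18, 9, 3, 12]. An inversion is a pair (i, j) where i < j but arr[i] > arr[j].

Finding inversions in [5, 6, 5, 19, 18, 9, 3, 12]:

(0, 6): arr[0]=5 > arr[6]=3
(1, 2): arr[1]=6 > arr[2]=5
(1, 6): arr[1]=6 > arr[6]=3
(2, 6): arr[2]=5 > arr[6]=3
(3, 4): arr[3]=19 > arr[4]=18
(3, 5): arr[3]=19 > arr[5]=9
(3, 6): arr[3]=19 > arr[6]=3
(3, 7): arr[3]=19 > arr[7]=12
(4, 5): arr[4]=18 > arr[5]=9
(4, 6): arr[4]=18 > arr[6]=3
(4, 7): arr[4]=18 > arr[7]=12
(5, 6): arr[5]=9 > arr[6]=3

Total inversions: 12

The array has 12 inversion(s): (0,6), (1,2), (1,6), (2,6), (3,4), (3,5), (3,6), (3,7), (4,5), (4,6), (4,7), (5,6). Each pair (i,j) satisfies i < j and arr[i] > arr[j].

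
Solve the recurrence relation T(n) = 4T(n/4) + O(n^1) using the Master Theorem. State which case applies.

Master Theorem for T(n) = 4T(n/4) + O(n^1):

a = 4, b = 4, c = 1
log_b(a) = log_4(4) = 1.0000

Case 2: c = 1 = log_4(4) = 1.0000
T(n) = O(n^1 log n) = O(n log n)

For T(n) = 4T(n/4) + O(n^1): log_4(4) = 1.0000. This is Case 2 of the Master Theorem (c = log_b(a), equal work at all levels), giving O(n log n).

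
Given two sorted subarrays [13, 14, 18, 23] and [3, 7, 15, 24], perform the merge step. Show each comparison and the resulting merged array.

Merging process:

Compare 13 vs 3: take 3 from right. Merged: [3]
Compare 13 vs 7: take 7 from right. Merged: [3, 7]
Compare 13 vs 15: take 13 from left. Merged: [3, 7, 13]
Compare 14 vs 15: take 14 from left. Merged: [3, 7, 13, 14]
Compare 18 vs 15: take 15 from right. Merged: [3, 7, 13, 14, 15]
Compare 18 vs 24: take 18 from left. Merged: [3, 7, 13, 14, 15, 18]
Compare 23 vs 24: take 23 from left. Merged: [3, 7, 13, 14, 15, 18, 23]
Append remaining from right: [24]. Merged: [3, 7, 13, 14, 15, 18, 23, 24]

Final merged array: [3, 7, 13, 14, 15, 18, 23, 24]
Total comparisons: 7

The merged array is [3, 7, 13, 14, 15, 18, 23, 24], requiring 7 comparisons. The merge step runs in O(n) time where n is the total number of elements.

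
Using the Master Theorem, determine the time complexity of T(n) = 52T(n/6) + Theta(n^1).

Master Theorem for T(n) = 52T(n/6) + O(n^1):

a = 52, b = 6, c = 1
log_b(a) = log_6(52) = 2.2052

Case 1: c = 1 < log_6(52) = 2.2052
T(n) = O(n^(log_6 52))

For T(n) = 52T(n/6) + O(n^1): log_6(52) = 2.2052. This is Case 1 of the Master Theorem (c < log_b(a), work dominated by leaves), giving O(n^(log_6 52)).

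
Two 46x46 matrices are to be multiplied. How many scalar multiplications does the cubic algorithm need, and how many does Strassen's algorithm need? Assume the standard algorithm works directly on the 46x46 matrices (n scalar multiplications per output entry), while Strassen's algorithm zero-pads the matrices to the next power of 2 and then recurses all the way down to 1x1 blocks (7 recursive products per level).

Matrix multiplication for 46x46 matrices:

Strassen's algorithm requires power-of-2 dimensions. Pad 46x46 to 64x64 (next power of 2).

Standard algorithm: 46^3 = 97336 multiplications
Strassen's algorithm: 7^(log2(64)) = 7^6 = 117649 multiplications
Difference: 97336 - 117649 = -20313 (Strassen uses MORE here due to padding overhead — for small or just-over-power-of-2 n, padding can outweigh the per-level savings)

Standard: 97336 multiplications (46^3). Strassen: 117649 multiplications (7^6, after padding to 64x64). Strassen reduces 8 recursive multiplications to 7 at each level.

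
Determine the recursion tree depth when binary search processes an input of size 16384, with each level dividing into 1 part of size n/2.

For divide and conquer with division factor 2:

Problem sizes at each level:
Level 0: 16384
Level 1: 8192
Level 2: 4096
Level 3: 2048
Level 4: 1024
Level 5: 512
Level 6: 256
Level 7: 128
Level 8: 64
Level 9: 32
Level 10: 16
Level 11: 8
Level 12: 4
Level 13: 2
Level 14: 1

The root is level 0 and the size-1 base case is level 14 (the tree spans levels 0 through 14, i.e. 15 levels counting the root), so the depth is the number of divisions: log_2(16384) = 14

The recursion tree depth is log_2(16384) = 14. At each level, the problem size is divided by 2, so it takes 14 divisions to reduce to a base case of size 1. The algorithm makes 1 recursive call at each level.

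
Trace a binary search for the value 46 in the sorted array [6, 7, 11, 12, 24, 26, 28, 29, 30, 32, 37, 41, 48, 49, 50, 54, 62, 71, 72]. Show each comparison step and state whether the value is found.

Binary search for 46 in [6, 7, 11, 12, 24, 26, 28, 29, 30, 32, 37, 41, 48, 49, 50, 54, 62, 71, 72]:

lo=0, hi=18, mid=9, arr[mid]=32 -> 32 < 46, search right half
lo=10, hi=18, mid=14, arr[mid]=50 -> 50 > 46, search left half
lo=10, hi=13, mid=11, arr[mid]=41 -> 41 < 46, search right half
lo=12, hi=13, mid=12, arr[mid]=48 -> 48 > 46, search left half
lo=12 > hi=11, target 46 not found

Binary search determines that 46 is not in the array after 4 comparisons. The search space was exhausted without finding the target.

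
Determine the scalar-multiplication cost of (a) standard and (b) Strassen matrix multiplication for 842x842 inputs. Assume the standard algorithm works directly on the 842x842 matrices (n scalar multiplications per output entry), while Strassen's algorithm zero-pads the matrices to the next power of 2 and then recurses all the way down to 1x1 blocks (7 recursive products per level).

Matrix multiplication for 842x842 matrices:

Strassen's algorithm requires power-of-2 dimensions. Pad 842x842 to 1024x1024 (next power of 2).

Standard algorithm: 842^3 = 596947688 multiplications
Strassen's algorithm: 7^(log2(1024)) = 7^10 = 282475249 multiplications
Savings: 596947688 - 282475249 = 314472439 multiplications

Standard: 596947688 multiplications (842^3). Strassen: 282475249 multiplications (7^10, after padding to 1024x1024). Strassen reduces 8 recursive multiplications to 7 at each level.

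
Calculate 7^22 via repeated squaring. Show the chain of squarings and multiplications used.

Computing 7^22 by squaring (build up from 7^1; each line after the first costs one multiplication):

7^1 = 7
7^2 = (7^1)^2 = 7^2 = 49
7^4 = (7^2)^2 = 49^2 = 2401
7^5 = 7 * 7^4 = 7 * 2401 = 16807
7^10 = (7^5)^2 = 16807^2 = 282475249
7^11 = 7 * 7^10 = 7 * 282475249 = 1977326743
7^22 = (7^11)^2 = 1977326743^2 = 3909821048582988049

Result: 3909821048582988049
Multiplications needed: 6 (6 lines after 7^1)

7^22 = 3909821048582988049. Using exponentiation by squaring, this requires 6 multiplications. The key idea: if the exponent is even, square the half-power; if odd, multiply by the base once.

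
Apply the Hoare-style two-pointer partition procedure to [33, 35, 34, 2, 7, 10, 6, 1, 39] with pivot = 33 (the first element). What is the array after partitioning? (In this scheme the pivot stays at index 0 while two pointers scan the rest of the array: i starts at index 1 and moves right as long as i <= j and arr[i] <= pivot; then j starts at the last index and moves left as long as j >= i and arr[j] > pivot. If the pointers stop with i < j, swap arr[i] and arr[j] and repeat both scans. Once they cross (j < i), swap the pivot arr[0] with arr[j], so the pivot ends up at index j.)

Hoare-style two-pointer partition with pivot = 33:

Initial array: [33, 35, 34, 2, 7, 10, 6, 1, 39]

Pointers start at i = 1, j = 8.
i stops at index 1 (arr[1]=35 > 33), j stops at index 7 (arr[7]=1 <= 33): swap arr[1] and arr[7], array becomes [33, 1, 34, 2, 7, 10, 6, 35, 39]
i stops at index 2 (arr[2]=34 > 33), j stops at index 6 (arr[6]=6 <= 33): swap arr[2] and arr[6], array becomes [33, 1, 6, 2, 7, 10, 34, 35, 39]
i ends at 6, j ends at 5: the pointers have crossed (j < i), so scanning stops.

Swap pivot arr[0] with arr[5] to place pivot at position 5: [10, 1, 6, 2, 7, 33, 34, 35, 39]
Pivot position: 5

After partitioning with pivot 33, the array becomes [10, 1, 6, 2, 7, 33, 34, 35, 39]. The pivot is placed at index 5. All elements to the left of the pivot are <= 33, and all elements to the right are > 33.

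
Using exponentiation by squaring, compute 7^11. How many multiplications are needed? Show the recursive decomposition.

Computing 7^11 by squaring (build up from 7^1; each line after the first costs one multiplication):

7^1 = 7
7^2 = (7^1)^2 = 7^2 = 49
7^4 = (7^2)^2 = 49^2 = 2401
7^5 = 7 * 7^4 = 7 * 2401 = 16807
7^10 = (7^5)^2 = 16807^2 = 282475249
7^11 = 7 * 7^10 = 7 * 282475249 = 1977326743

Result: 1977326743
Multiplications needed: 5 (5 lines after 7^1)

7^11 = 1977326743. Using exponentiation by squaring, this requires 5 multiplications. The key idea: if the exponent is even, square the half-power; if odd, multiply by the base once.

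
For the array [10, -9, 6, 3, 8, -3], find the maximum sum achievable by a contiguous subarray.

Using Kadane's algorithm on [10, -9, 6, 3, 8, -3]:

Scanning through the array:
Position 1 (value -9): max_ending_here = 1, max_so_far = 10
Position 2 (value 6): max_ending_here = 7, max_so_far = 10
Position 3 (value 3): max_ending_here = 10, max_so_far = 10
Position 4 (value 8): max_ending_here = 18, max_so_far = 18
Position 5 (value -3): max_ending_here = 15, max_so_far = 18

Maximum subarray: [10, -9, 6, 3, 8]
Maximum sum: 18

The maximum subarray is [10, -9, 6, 3, 8] with sum 18. This subarray runs from index 0 to index 4.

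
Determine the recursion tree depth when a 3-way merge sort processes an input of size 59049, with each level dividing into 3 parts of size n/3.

For divide and conquer with division factor 3:

Problem sizes at each level:
Level 0: 59049
Level 1: 19683
Level 2: 6561
Level 3: 2187
Level 4: 729
Level 5: 243
Level 6: 81
Level 7: 27
Level 8: 9
Level 9: 3
Level 10: 1

The root is level 0 and the size-1 base case is level 10 (the tree spans levels 0 through 10, i.e. 11 levels counting the root), so the depth is the number of divisions: log_3(59049) = 10

The recursion tree depth is log_3(59049) = 10. At each level, the problem size is divided by 3, so it takes 10 divisions to reduce to a base case of size 1. The algorithm makes 3 recursive calls at each level.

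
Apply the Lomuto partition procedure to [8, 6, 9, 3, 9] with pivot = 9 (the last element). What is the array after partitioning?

Lomuto partition with pivot = 9:

Initial array: [8, 6, 9, 3, 9]

arr[0]=8 <= 9: swap with position 0, array becomes [8, 6, 9, 3, 9]
arr[1]=6 <= 9: swap with position 1, array becomes [8, 6, 9, 3, 9]
arr[2]=9 <= 9: swap with position 2, array becomes [8, 6, 9, 3, 9]
arr[3]=3 <= 9: swap with position 3, array becomes [8, 6, 9, 3, 9]

Place pivot at position 4: [8, 6, 9, 3, 9]
Pivot position: 4

After partitioning with pivot 9, the array becomes [8, 6, 9, 3, 9]. The pivot is placed at index 4. All elements to the left of the pivot are <= 9, and all elements to the right are > 9.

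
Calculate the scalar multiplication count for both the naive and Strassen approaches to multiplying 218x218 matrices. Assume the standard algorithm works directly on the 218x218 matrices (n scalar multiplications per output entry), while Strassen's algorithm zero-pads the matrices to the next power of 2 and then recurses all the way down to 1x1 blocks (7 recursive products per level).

Matrix multiplication for 218x218 matrices:

Strassen's algorithm requires power-of-2 dimensions. Pad 218x218 to 256x256 (next power of 2).

Standard algorithm: 218^3 = 10360232 multiplications
Strassen's algorithm: 7^(log2(256)) = 7^8 = 5764801 multiplications
Savings: 10360232 - 5764801 = 4595431 multiplications

Standard: 10360232 multiplications (218^3). Strassen: 5764801 multiplications (7^8, after padding to 256x256). Strassen reduces 8 recursive multiplications to 7 at each level.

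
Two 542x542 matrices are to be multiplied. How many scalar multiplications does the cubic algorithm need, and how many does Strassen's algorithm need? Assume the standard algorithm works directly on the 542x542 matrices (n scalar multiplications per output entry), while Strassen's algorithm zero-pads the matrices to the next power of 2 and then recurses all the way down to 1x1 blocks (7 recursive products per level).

Matrix multiplication for 542x542 matrices:

Strassen's algorithm requires power-of-2 dimensions. Pad 542x542 to 1024x1024 (next power of 2).

Standard algorithm: 542^3 = 159220088 multiplications
Strassen's algorithm: 7^(log2(1024)) = 7^10 = 282475249 multiplications
Difference: 159220088 - 282475249 = -123255161 (Strassen uses MORE here due to padding overhead — for small or just-over-power-of-2 n, padding can outweigh the per-level savings)

Standard: 159220088 multiplications (542^3). Strassen: 282475249 multiplications (7^10, after padding to 1024x1024). Strassen reduces 8 recursive multiplications to 7 at each level.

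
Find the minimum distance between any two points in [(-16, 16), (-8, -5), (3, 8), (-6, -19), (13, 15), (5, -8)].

Computing all pairwise distances among 6 points:

d((-16, 16), (-8, -5)) = 22.4722
d((-16, 16), (3, 8)) = 20.6155
d((-16, 16), (-6, -19)) = 36.4005
d((-16, 16), (13, 15)) = 29.0172
d((-16, 16), (5, -8)) = 31.8904
d((-8, -5), (3, 8)) = 17.0294
d((-8, -5), (-6, -19)) = 14.1421
d((-8, -5), (13, 15)) = 29.0
d((-8, -5), (5, -8)) = 13.3417
d((3, 8), (-6, -19)) = 28.4605
d((3, 8), (13, 15)) = 12.2066 <-- minimum
d((3, 8), (5, -8)) = 16.1245
d((-6, -19), (13, 15)) = 38.9487
d((-6, -19), (5, -8)) = 15.5563
d((13, 15), (5, -8)) = 24.3516

Closest pair: (3, 8) and (13, 15) with distance 12.2066

The closest pair is (3, 8) and (13, 15) with Euclidean distance 12.2066. For 6 points, brute-force pairwise comparison is shown above. For large n, the divide-and-conquer algorithm (sort by x, recurse on halves, check the dividing strip) achieves O(n log n).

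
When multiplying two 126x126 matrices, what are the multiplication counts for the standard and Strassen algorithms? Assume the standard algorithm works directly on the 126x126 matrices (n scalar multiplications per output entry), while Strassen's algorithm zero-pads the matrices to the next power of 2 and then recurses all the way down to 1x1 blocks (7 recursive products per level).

Matrix multiplication for 126x126 matrices:

Strassen's algorithm requires power-of-2 dimensions. Pad 126x126 to 128x128 (next power of 2).

Standard algorithm: 126^3 = 2000376 multiplications
Strassen's algorithm: 7^(log2(128)) = 7^7 = 823543 multiplications
Savings: 2000376 - 823543 = 1176833 multiplications

Standard: 2000376 multiplications (126^3). Strassen: 823543 multiplications (7^7, after padding to 128x128). Strassen reduces 8 recursive multiplications to 7 at each level.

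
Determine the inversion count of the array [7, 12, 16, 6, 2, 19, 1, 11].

Finding inversions in [7, 12, 16, 6, 2, 19, 1, 11]:

(0, 3): arr[0]=7 > arr[3]=6
(0, 4): arr[0]=7 > arr[4]=2
(0, 6): arr[0]=7 > arr[6]=1
(1, 3): arr[1]=12 > arr[3]=6
(1, 4): arr[1]=12 > arr[4]=2
(1, 6): arr[1]=12 > arr[6]=1
(1, 7): arr[1]=12 > arr[7]=11
(2, 3): arr[2]=16 > arr[3]=6
(2, 4): arr[2]=16 > arr[4]=2
(2, 6): arr[2]=16 > arr[6]=1
(2, 7): arr[2]=16 > arr[7]=11
(3, 4): arr[3]=6 > arr[4]=2
(3, 6): arr[3]=6 > arr[6]=1
(4, 6): arr[4]=2 > arr[6]=1
(5, 6): arr[5]=19 > arr[6]=1
(5, 7): arr[5]=19 > arr[7]=11

Total inversions: 16

The array has 16 inversion(s): (0,3), (0,4), (0,6), (1,3), (1,4), (1,6), (1,7), (2,3), (2,4), (2,6), (2,7), (3,4), (3,6), (4,6), (5,6), (5,7). Each pair (i,j) satisfies i < j and arr[i] > arr[j].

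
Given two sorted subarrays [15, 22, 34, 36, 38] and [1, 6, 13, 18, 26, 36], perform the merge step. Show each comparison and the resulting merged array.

Merging process:

Compare 15 vs 1: take 1 from right. Merged: [1]
Compare 15 vs 6: take 6 from right. Merged: [1, 6]
Compare 15 vs 13: take 13 from right. Merged: [1, 6, 13]
Compare 15 vs 18: take 15 from left. Merged: [1, 6, 13, 15]
Compare 22 vs 18: take 18 from right. Merged: [1, 6, 13, 15, 18]
Compare 22 vs 26: take 22 from left. Merged: [1, 6, 13, 15, 18, 22]
Compare 34 vs 26: take 26 from right. Merged: [1, 6, 13, 15, 18, 22, 26]
Compare 34 vs 36: take 34 from left. Merged: [1, 6, 13, 15, 18, 22, 26, 34]
Compare 36 vs 36: take 36 from left. Merged: [1, 6, 13, 15, 18, 22, 26, 34, 36]
Compare 38 vs 36: take 36 from right. Merged: [1, 6, 13, 15, 18, 22, 26, 34, 36, 36]
Append remaining from left: [38]. Merged: [1, 6, 13, 15, 18, 22, 26, 34, 36, 36, 38]

Final merged array: [1, 6, 13, 15, 18, 22, 26, 34, 36, 36, 38]
Total comparisons: 10

The merged array is [1, 6, 13, 15, 18, 22, 26, 34, 36, 36, 38], requiring 10 comparisons. The merge step runs in O(n) time where n is the total number of elements.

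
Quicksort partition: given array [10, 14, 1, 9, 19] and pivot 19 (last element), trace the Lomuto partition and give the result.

Lomuto partition with pivot = 19:

Initial array: [10, 14, 1, 9, 19]

arr[0]=10 <= 19: swap with position 0, array becomes [10, 14, 1, 9, 19]
arr[1]=14 <= 19: swap with position 1, array becomes [10, 14, 1, 9, 19]
arr[2]=1 <= 19: swap with position 2, array becomes [10, 14, 1, 9, 19]
arr[3]=9 <= 19: swap with position 3, array becomes [10, 14, 1, 9, 19]

Place pivot at position 4: [10, 14, 1, 9, 19]
Pivot position: 4

After partitioning with pivot 19, the array becomes [10, 14, 1, 9, 19]. The pivot is placed at index 4. All elements to the left of the pivot are <= 19, and all elements to the right are > 19.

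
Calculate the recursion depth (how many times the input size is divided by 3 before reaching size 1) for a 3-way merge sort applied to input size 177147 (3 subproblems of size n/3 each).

For divide and conquer with division factor 3:

Problem sizes at each level:
Level 0: 177147
Level 1: 59049
Level 2: 19683
Level 3: 6561
Level 4: 2187
Level 5: 729
Level 6: 243
Level 7: 81
Level 8: 27
Level 9: 9
Level 10: 3
Level 11: 1

The root is level 0 and the size-1 base case is level 11 (the tree spans levels 0 through 11, i.e. 12 levels counting the root), so the depth is the number of divisions: log_3(177147) = 11

The recursion tree depth is log_3(177147) = 11. At each level, the problem size is divided by 3, so it takes 11 divisions to reduce to a base case of size 1. The algorithm makes 3 recursive calls at each level.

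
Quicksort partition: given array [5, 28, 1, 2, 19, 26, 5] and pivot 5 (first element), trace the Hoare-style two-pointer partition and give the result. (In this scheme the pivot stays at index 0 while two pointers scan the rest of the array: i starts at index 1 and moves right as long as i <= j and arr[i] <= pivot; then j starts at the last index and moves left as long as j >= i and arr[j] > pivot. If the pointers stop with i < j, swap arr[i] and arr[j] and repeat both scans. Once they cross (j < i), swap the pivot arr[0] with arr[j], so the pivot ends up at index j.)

Hoare-style two-pointer partition with pivot = 5:

Initial array: [5, 28, 1, 2, 19, 26, 5]

Pointers start at i = 1, j = 6.
i stops at index 1 (arr[1]=28 > 5), j stops at index 6 (arr[6]=5 <= 5): swap arr[1] and arr[6], array becomes [5, 5, 1, 2, 19, 26, 28]
i ends at 4, j ends at 3: the pointers have crossed (j < i), so scanning stops.

Swap pivot arr[0] with arr[3] to place pivot at position 3: [2, 5, 1, 5, 19, 26, 28]
Pivot position: 3

After partitioning with pivot 5, the array becomes [2, 5, 1, 5, 19, 26, 28]. The pivot is placed at index 3. All elements to the left of the pivot are <= 5, and all elements to the right are > 5.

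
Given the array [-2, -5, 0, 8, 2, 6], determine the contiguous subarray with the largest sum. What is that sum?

Using Kadane's algorithm on [-2, -5, 0, 8, 2, 6]:

Scanning through the array:
Position 1 (value -5): max_ending_here = -5, max_so_far = -2
Position 2 (value 0): max_ending_here = 0, max_so_far = 0
Position 3 (value 8): max_ending_here = 8, max_so_far = 8
Position 4 (value 2): max_ending_here = 10, max_so_far = 10
Position 5 (value 6): max_ending_here = 16, max_so_far = 16

Maximum subarray: [0, 8, 2, 6]
Maximum sum: 16

The maximum subarray is [0, 8, 2, 6] with sum 16. This subarray runs from index 2 to index 5.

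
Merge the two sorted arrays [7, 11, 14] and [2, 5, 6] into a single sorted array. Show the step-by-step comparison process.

Merging process:

Compare 7 vs 2: take 2 from right. Merged: [2]
Compare 7 vs 5: take 5 from right. Merged: [2, 5]
Compare 7 vs 6: take 6 from right. Merged: [2, 5, 6]
Append remaining from left: [7, 11, 14]. Merged: [2, 5, 6, 7, 11, 14]

Final merged array: [2, 5, 6, 7, 11, 14]
Total comparisons: 3

The merged array is [2, 5, 6, 7, 11, 14], requiring 3 comparisons. The merge step runs in O(n) time where n is the total number of elements.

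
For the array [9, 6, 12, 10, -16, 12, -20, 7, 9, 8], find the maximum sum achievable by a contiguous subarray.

Using Kadane's algorithm on [9, 6, 12, 10, -16, 12, -20, 7, 9, 8]:

Scanning through the array:
Position 1 (value 6): max_ending_here = 15, max_so_far = 15
Position 2 (value 12): max_ending_here = 27, max_so_far = 27
Position 3 (value 10): max_ending_here = 37, max_so_far = 37
Position 4 (value -16): max_ending_here = 21, max_so_far = 37
Position 5 (value 12): max_ending_here = 33, max_so_far = 37
Position 6 (value -20): max_ending_here = 13, max_so_far = 37
Position 7 (value 7): max_ending_here = 20, max_so_far = 37
Position 8 (value 9): max_ending_here = 29, max_so_far = 37
Position 9 (value 8): max_ending_here = 37, max_so_far = 37

Maximum subarray: [9, 6, 12, 10]
Maximum sum: 37

The maximum subarray is [9, 6, 12, 10] with sum 37. This subarray runs from index 0 to index 3.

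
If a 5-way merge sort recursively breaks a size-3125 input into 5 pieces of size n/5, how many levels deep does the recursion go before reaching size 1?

For divide and conquer with division factor 5:

Problem sizes at each level:
Level 0: 3125
Level 1: 625
Level 2: 125
Level 3: 25
Level 4: 5
Level 5: 1

The root is level 0 and the size-1 base case is level 5 (the tree spans levels 0 through 5, i.e. 6 levels counting the root), so the depth is the number of divisions: log_5(3125) = 5

The recursion tree depth is log_5(3125) = 5. At each level, the problem size is divided by 5, so it takes 5 divisions to reduce to a base case of size 1. The algorithm makes 5 recursive calls at each level.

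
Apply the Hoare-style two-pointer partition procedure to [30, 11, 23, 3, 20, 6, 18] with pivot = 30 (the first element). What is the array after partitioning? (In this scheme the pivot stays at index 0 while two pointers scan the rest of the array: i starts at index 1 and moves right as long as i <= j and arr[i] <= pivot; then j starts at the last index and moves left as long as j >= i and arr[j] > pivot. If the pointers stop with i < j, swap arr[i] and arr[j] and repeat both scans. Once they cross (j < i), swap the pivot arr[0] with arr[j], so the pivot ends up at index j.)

Hoare-style two-pointer partition with pivot = 30:

Initial array: [30, 11, 23, 3, 20, 6, 18]

Pointers start at i = 1, j = 6.
i ends at 7, j ends at 6: the pointers have crossed (j < i), so scanning stops.

Swap pivot arr[0] with arr[6] to place pivot at position 6: [18, 11, 23, 3, 20, 6, 30]
Pivot position: 6

After partitioning with pivot 30, the array becomes [18, 11, 23, 3, 20, 6, 30]. The pivot is placed at index 6. All elements to the left of the pivot are <= 30, and all elements to the right are > 30.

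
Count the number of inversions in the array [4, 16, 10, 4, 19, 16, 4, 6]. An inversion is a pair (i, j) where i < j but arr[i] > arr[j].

Finding inversions in [4, 16, 10, 4, 19, 16, 4, 6]:

(1, 2): arr[1]=16 > arr[2]=10
(1, 3): arr[1]=16 > arr[3]=4
(1, 6): arr[1]=16 > arr[6]=4
(1, 7): arr[1]=16 > arr[7]=6
(2, 3): arr[2]=10 > arr[3]=4
(2, 6): arr[2]=10 > arr[6]=4
(2, 7): arr[2]=10 > arr[7]=6
(4, 5): arr[4]=19 > arr[5]=16
(4, 6): arr[4]=19 > arr[6]=4
(4, 7): arr[4]=19 > arr[7]=6
(5, 6): arr[5]=16 > arr[6]=4
(5, 7): arr[5]=16 > arr[7]=6

Total inversions: 12

The array has 12 inversion(s): (1,2), (1,3), (1,6), (1,7), (2,3), (2,6), (2,7), (4,5), (4,6), (4,7), (5,6), (5,7). Each pair (i,j) satisfies i < j and arr[i] > arr[j].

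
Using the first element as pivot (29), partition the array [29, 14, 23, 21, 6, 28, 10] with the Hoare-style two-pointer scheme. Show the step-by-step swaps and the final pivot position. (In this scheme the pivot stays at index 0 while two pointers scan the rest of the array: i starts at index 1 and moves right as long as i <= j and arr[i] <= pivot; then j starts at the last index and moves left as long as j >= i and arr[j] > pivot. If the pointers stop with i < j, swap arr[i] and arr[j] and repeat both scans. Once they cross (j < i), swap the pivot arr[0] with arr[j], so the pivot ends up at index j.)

Hoare-style two-pointer partition with pivot = 29:

Initial array: [29, 14, 23, 21, 6, 28, 10]

Pointers start at i = 1, j = 6.
i ends at 7, j ends at 6: the pointers have crossed (j < i), so scanning stops.

Swap pivot arr[0] with arr[6] to place pivot at position 6: [10, 14, 23, 21, 6, 28, 29]
Pivot position: 6

After partitioning with pivot 29, the array becomes [10, 14, 23, 21, 6, 28, 29]. The pivot is placed at index 6. All elements to the left of the pivot are <= 29, and all elements to the right are > 29.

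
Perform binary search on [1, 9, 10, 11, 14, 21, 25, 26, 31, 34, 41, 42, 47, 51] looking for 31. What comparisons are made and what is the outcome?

Binary search for 31 in [1, 9, 10, 11, 14, 21, 25, 26, 31, 34, 41, 42, 47, 51]:

lo=0, hi=13, mid=6, arr[mid]=25 -> 25 < 31, search right half
lo=7, hi=13, mid=10, arr[mid]=41 -> 41 > 31, search left half
lo=7, hi=9, mid=8, arr[mid]=31 -> Found target at index 8!

Binary search finds 31 at index 8 after 3 comparisons. The search repeatedly halves the search space by comparing with the middle element.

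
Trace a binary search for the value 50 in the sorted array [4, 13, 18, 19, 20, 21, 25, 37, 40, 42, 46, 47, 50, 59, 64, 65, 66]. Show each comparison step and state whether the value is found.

Binary search for 50 in [4, 13, 18, 19, 20, 21, 25, 37, 40, 42, 46, 47, 50, 59, 64, 65, 66]:

lo=0, hi=16, mid=8, arr[mid]=40 -> 40 < 50, search right half
lo=9, hi=16, mid=12, arr[mid]=50 -> Found target at index 12!

Binary search finds 50 at index 12 after 2 comparisons. The search repeatedly halves the search space by comparing with the middle element.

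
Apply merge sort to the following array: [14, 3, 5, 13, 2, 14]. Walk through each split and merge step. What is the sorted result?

Merge sort trace:

Split: [14, 3, 5, 13, 2, 14] -> [14, 3, 5] and [13, 2, 14]
  Split: [14, 3, 5] -> [14] and [3, 5]
    Split: [3, 5] -> [3] and [5]
    Merge: [3] + [5] -> [3, 5]
  Merge: [14] + [3, 5] -> [3, 5, 14]
  Split: [13, 2, 14] -> [13] and [2, 14]
    Split: [2, 14] -> [2] and [14]
    Merge: [2] + [14] -> [2, 14]
  Merge: [13] + [2, 14] -> [2, 13, 14]
Merge: [3, 5, 14] + [2, 13, 14] -> [2, 3, 5, 13, 14, 14]

Final sorted array: [2, 3, 5, 13, 14, 14]

The merge sort proceeds by recursively splitting the array and merging sorted halves.
After all merges, the sorted array is [2, 3, 5, 13, 14, 14].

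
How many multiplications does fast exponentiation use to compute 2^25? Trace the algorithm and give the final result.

Computing 2^25 by squaring (build up from 2^1; each line after the first costs one multiplication):

2^1 = 2
2^2 = (2^1)^2 = 2^2 = 4
2^3 = 2 * 2^2 = 2 * 4 = 8
2^6 = (2^3)^2 = 8^2 = 64
2^12 = (2^6)^2 = 64^2 = 4096
2^24 = (2^12)^2 = 4096^2 = 16777216
2^25 = 2 * 2^24 = 2 * 16777216 = 33554432

Result: 33554432
Multiplications needed: 6 (6 lines after 2^1)

2^25 = 33554432. Using exponentiation by squaring, this requires 6 multiplications. The key idea: if the exponent is even, square the half-power; if odd, multiply by the base once.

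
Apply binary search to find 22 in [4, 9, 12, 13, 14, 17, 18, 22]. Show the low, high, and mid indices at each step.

Binary search for 22 in [4, 9, 12, 13, 14, 17, 18, 22]:

lo=0, hi=7, mid=3, arr[mid]=13 -> 13 < 22, search right half
lo=4, hi=7, mid=5, arr[mid]=17 -> 17 < 22, search right half
lo=6, hi=7, mid=6, arr[mid]=18 -> 18 < 22, search right half
lo=7, hi=7, mid=7, arr[mid]=22 -> Found target at index 7!

Binary search finds 22 at index 7 after 4 comparisons. The search repeatedly halves the search space by comparing with the middle element.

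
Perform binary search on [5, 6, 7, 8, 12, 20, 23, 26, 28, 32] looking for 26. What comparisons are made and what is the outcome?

Binary search for 26 in [5, 6, 7, 8, 12, 20, 23, 26, 28, 32]:

lo=0, hi=9, mid=4, arr[mid]=12 -> 12 < 26, search right half
lo=5, hi=9, mid=7, arr[mid]=26 -> Found target at index 7!

Binary search finds 26 at index 7 after 2 comparisons. The search repeatedly halves the search space by comparing with the middle element.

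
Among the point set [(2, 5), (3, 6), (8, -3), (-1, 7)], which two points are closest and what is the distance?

Computing all pairwise distances among 4 points:

d((2, 5), (3, 6)) = 1.4142 <-- minimum
d((2, 5), (8, -3)) = 10.0
d((2, 5), (-1, 7)) = 3.6056
d((3, 6), (8, -3)) = 10.2956
d((3, 6), (-1, 7)) = 4.1231
d((8, -3), (-1, 7)) = 13.4536

Closest pair: (2, 5) and (3, 6) with distance 1.4142

The closest pair is (2, 5) and (3, 6) with Euclidean distance 1.4142. For 4 points, brute-force pairwise comparison is shown above. For large n, the divide-and-conquer algorithm (sort by x, recurse on halves, check the dividing strip) achieves O(n log n).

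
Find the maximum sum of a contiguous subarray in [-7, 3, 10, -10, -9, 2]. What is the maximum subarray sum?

Using Kadane's algorithm on [-7, 3, 10, -10, -9, 2]:

Scanning through the array:
Position 1 (value 3): max_ending_here = 3, max_so_far = 3
Position 2 (value 10): max_ending_here = 13, max_so_far = 13
Position 3 (value -10): max_ending_here = 3, max_so_far = 13
Position 4 (value -9): max_ending_here = -6, max_so_far = 13
Position 5 (value 2): max_ending_here = 2, max_so_far = 13

Maximum subarray: [3, 10]
Maximum sum: 13

The maximum subarray is [3, 10] with sum 13. This subarray runs from index 1 to index 2.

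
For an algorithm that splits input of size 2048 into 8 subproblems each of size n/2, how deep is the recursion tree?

For divide and conquer with division factor 2:

Problem sizes at each level:
Level 0: 2048
Level 1: 1024
Level 2: 512
Level 3: 256
Level 4: 128
Level 5: 64
Level 6: 32
Level 7: 16
Level 8: 8
Level 9: 4
Level 10: 2
Level 11: 1

The root is level 0 and the size-1 base case is level 11 (the tree spans levels 0 through 11, i.e. 12 levels counting the root), so the depth is the number of divisions: log_2(2048) = 11

The recursion tree depth is log_2(2048) = 11. At each level, the problem size is divided by 2, so it takes 11 divisions to reduce to a base case of size 1. The algorithm makes 8 recursive calls at each level.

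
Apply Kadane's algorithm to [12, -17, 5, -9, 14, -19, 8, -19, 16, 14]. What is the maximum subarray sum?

Using Kadane's algorithm on [12, -17, 5, -9, 14, -19, 8, -19, 16, 14]:

Scanning through the array:
Position 1 (value -17): max_ending_here = -5, max_so_far = 12
Position 2 (value 5): max_ending_here = 5, max_so_far = 12
Position 3 (value -9): max_ending_here = -4, max_so_far = 12
Position 4 (value 14): max_ending_here = 14, max_so_far = 14
Position 5 (value -19): max_ending_here = -5, max_so_far = 14
Position 6 (value 8): max_ending_here = 8, max_so_far = 14
Position 7 (value -19): max_ending_here = -11, max_so_far = 14
Position 8 (value 16): max_ending_here = 16, max_so_far = 16
Position 9 (value 14): max_ending_here = 30, max_so_far = 30

Maximum subarray: [16, 14]
Maximum sum: 30

The maximum subarray is [16, 14] with sum 30. This subarray runs from index 8 to index 9.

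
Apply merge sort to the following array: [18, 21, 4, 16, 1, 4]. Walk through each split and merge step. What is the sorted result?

Merge sort trace:

Split: [18, 21, 4, 16, 1, 4] -> [18, 21, 4] and [16, 1, 4]
  Split: [18, 21, 4] -> [18] and [21, 4]
    Split: [21, 4] -> [21] and [4]
    Merge: [21] + [4] -> [4, 21]
  Merge: [18] + [4, 21] -> [4, 18, 21]
  Split: [16, 1, 4] -> [16] and [1, 4]
    Split: [1, 4] -> [1] and [4]
    Merge: [1] + [4] -> [1, 4]
  Merge: [16] + [1, 4] -> [1, 4, 16]
Merge: [4, 18, 21] + [1, 4, 16] -> [1, 4, 4, 16, 18, 21]

Final sorted array: [1, 4, 4, 16, 18, 21]

The merge sort proceeds by recursively splitting the array and merging sorted halves.
After all merges, the sorted array is [1, 4, 4, 16, 18, 21].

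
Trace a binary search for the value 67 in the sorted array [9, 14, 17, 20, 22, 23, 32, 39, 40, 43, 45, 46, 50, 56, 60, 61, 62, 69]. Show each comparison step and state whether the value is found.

Binary search for 67 in [9, 14, 17, 20, 22, 23, 32, 39, 40, 43, 45, 46, 50, 56, 60, 61, 62, 69]:

lo=0, hi=17, mid=8, arr[mid]=40 -> 40 < 67, search right half
lo=9, hi=17, mid=13, arr[mid]=56 -> 56 < 67, search right half
lo=14, hi=17, mid=15, arr[mid]=61 -> 61 < 67, search right half
lo=16, hi=17, mid=16, arr[mid]=62 -> 62 < 67, search right half
lo=17, hi=17, mid=17, arr[mid]=69 -> 69 > 67, search left half
lo=17 > hi=16, target 67 not found

Binary search determines that 67 is not in the array after 5 comparisons. The search space was exhausted without finding the target.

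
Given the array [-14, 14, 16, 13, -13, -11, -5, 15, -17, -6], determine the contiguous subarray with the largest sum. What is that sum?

Using Kadane's algorithm on [-14, 14, 16, 13, -13, -11, -5, 15, -17, -6]:

Scanning through the array:
Position 1 (value 14): max_ending_here = 14, max_so_far = 14
Position 2 (value 16): max_ending_here = 30, max_so_far = 30
Position 3 (value 13): max_ending_here = 43, max_so_far = 43
Position 4 (value -13): max_ending_here = 30, max_so_far = 43
Position 5 (value -11): max_ending_here = 19, max_so_far = 43
Position 6 (value -5): max_ending_here = 14, max_so_far = 43
Position 7 (value 15): max_ending_here = 29, max_so_far = 43
Position 8 (value -17): max_ending_here = 12, max_so_far = 43
Position 9 (value -6): max_ending_here = 6, max_so_far = 43

Maximum subarray: [14, 16, 13]
Maximum sum: 43

The maximum subarray is [14, 16, 13] with sum 43. This subarray runs from index 1 to index 3.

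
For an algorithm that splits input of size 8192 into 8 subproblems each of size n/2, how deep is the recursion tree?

For divide and conquer with division factor 2:

Problem sizes at each level:
Level 0: 8192
Level 1: 4096
Level 2: 2048
Level 3: 1024
Level 4: 512
Level 5: 256
Level 6: 128
Level 7: 64
Level 8: 32
Level 9: 16
Level 10: 8
Level 11: 4
Level 12: 2
Level 13: 1

The root is level 0 and the size-1 base case is level 13 (the tree spans levels 0 through 13, i.e. 14 levels counting the root), so the depth is the number of divisions: log_2(8192) = 13

The recursion tree depth is log_2(8192) = 13. At each level, the problem size is divided by 2, so it takes 13 divisions to reduce to a base case of size 1. The algorithm makes 8 recursive calls at each level.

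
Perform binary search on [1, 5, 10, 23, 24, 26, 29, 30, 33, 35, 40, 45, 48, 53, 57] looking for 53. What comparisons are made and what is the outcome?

Binary search for 53 in [1, 5, 10, 23, 24, 26, 29, 30, 33, 35, 40, 45, 48, 53, 57]:

lo=0, hi=14, mid=7, arr[mid]=30 -> 30 < 53, search right half
lo=8, hi=14, mid=11, arr[mid]=45 -> 45 < 53, search right half
lo=12, hi=14, mid=13, arr[mid]=53 -> Found target at index 13!

Binary search finds 53 at index 13 after 3 comparisons. The search repeatedly halves the search space by comparing with the middle element.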